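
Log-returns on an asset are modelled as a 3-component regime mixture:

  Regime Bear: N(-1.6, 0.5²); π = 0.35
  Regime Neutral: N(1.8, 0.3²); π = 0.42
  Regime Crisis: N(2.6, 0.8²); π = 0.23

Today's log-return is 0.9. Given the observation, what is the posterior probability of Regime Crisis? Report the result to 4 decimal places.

0.6590

P(component k | x) = P(Z=k)·f_k(x) / marginal(x), where marginal(x) = Σ_j P(Z=j)·f_j(x).
Evaluate each component's likelihood at the observed value:
  f_Bear = (1/(0.5·√(2π)))·exp(−(0.9−-1.6)²/(2·0.5²)) = 0.797885·exp(-12.50000) = 2.97344e-06
  f_Neutral = (1/(0.3·√(2π)))·exp(−(0.9−1.8)²/(2·0.3²)) = 1.329808·exp(-4.50000) = 0.0147728
  f_Crisis = (1/(0.8·√(2π)))·exp(−(0.9−2.6)²/(2·0.8²)) = 0.498678·exp(-2.25781) = 0.0521512
Prior × likelihood for each component:
  P(Z=Bear)·f_Bear = 0.35 × 2.97344e-06 = 1.0407e-06
  P(Z=Neutral)·f_Neutral = 0.42 × 0.0147728 = 0.00620459
  P(Z=Crisis)·f_Crisis = 0.23 × 0.0521512 = 0.0119948
Sum: 1.0407e-06 + 0.00620459 + 0.0119948 = 0.0182004
P(Regime Crisis | data) ≈ 0.6590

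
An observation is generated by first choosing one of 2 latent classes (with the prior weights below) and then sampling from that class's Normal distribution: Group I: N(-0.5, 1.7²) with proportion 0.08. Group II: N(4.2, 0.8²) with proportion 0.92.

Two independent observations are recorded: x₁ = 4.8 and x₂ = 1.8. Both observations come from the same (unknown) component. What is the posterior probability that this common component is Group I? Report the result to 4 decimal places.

The responsibility of component k is w_k f_k(x) divided by Σ_j w_j f_j(x).
Since both observations come from the same component, the likelihood for component k is f_k(x₁)·f_k(x₂).
  p_I = [0.00181907] × [0.0939689] = 0.000170936
  p_II = [0.376422] × [0.00553981] = 0.00208531
Weight by the priors:
  w_I·p_I = 0.08 × 0.000170936 = 1.36749e-05
  w_II·p_II = 0.92 × 0.00208531 = 0.00191848
Normaliser: 1.36749e-05 + 0.00191848 = 0.00193216
So the posterior for Group I is 1.36749e-05 / 0.00193216 ≈ 0.0071.

0.0071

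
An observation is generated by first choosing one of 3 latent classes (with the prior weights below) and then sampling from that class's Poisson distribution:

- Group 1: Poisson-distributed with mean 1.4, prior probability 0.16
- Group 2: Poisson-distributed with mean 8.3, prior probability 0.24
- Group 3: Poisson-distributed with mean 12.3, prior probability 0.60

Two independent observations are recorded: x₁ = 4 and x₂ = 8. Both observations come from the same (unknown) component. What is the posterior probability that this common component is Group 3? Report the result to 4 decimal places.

0.0860

Posterior ∝ prior × likelihood, so P(k | x) ∝ P(Z=k) f_k(x); normalise over all components.
Since both observations come from the same component, the likelihood for component k is f_k(x₁)·f_k(x₂).
  f_1 = [e^(−1.4)·1.4^4/4! = 0.039472] × [9.02592e-05] = 3.56271e-06
  f_2 = [e^(−8.3)·8.3^4/4! = 0.0491425] × [0.138823] = 0.00682208
  f_3 = [e^(−12.3)·12.3^4/4! = 0.00434097] × [0.0591423] = 0.000256735
Unnormalised posteriors:
  P(Z=1)·f_1 = 0.16 × 3.56271e-06 = 5.70033e-07
  P(Z=2)·f_2 = 0.24 × 0.00682208 = 0.0016373
  P(Z=3)·f_3 = 0.60 × 0.000256735 = 0.000154041
Evidence: 5.70033e-07 + 0.0016373 + 0.000154041 = 0.00179191
So the posterior for Group 3 is 0.000154041 / 0.00179191 ≈ 0.0860.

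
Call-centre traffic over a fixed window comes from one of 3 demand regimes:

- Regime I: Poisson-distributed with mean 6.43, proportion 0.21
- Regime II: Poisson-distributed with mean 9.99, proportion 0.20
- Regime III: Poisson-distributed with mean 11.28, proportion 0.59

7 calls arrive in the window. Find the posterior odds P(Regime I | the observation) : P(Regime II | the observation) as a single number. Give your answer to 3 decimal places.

1.690

Posterior odds = (π_i f_i(x)) / (π_j f_j(x)); the normalising sum cancels.
Component likelihoods at x = 7 calls:
  L_I = 0.145389
  L_II = 0.0903496
  L_III = 0.0581958
Odds = (0.21/0.20) × (0.145389/0.0903496) = 1.05 × 1.60919 ≈ 1.690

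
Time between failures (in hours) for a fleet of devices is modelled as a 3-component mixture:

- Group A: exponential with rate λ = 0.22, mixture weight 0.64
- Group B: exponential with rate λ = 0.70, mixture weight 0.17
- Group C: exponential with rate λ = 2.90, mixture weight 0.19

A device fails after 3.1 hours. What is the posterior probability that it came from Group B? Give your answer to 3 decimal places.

0.160

The responsibility of component k is w_k f_k(x) divided by Σ_j w_j f_j(x).
Component likelihoods at x = 3.1 hours:
  p_A = 0.111233
  p_B = 0.0799243
  p_C = 0.000361485
Prior × likelihood for each component:
  w_A·p_A = 0.64 × 0.111233 = 0.0711892
  w_B·p_B = 0.17 × 0.0799243 = 0.0135871
  w_C·p_C = 0.19 × 0.000361485 = 6.86822e-05
Sum: 0.0711892 + 0.0135871 + 6.86822e-05 = 0.084845
Responsibility of Group B: 0.0135871 / 0.084845 ≈ 0.160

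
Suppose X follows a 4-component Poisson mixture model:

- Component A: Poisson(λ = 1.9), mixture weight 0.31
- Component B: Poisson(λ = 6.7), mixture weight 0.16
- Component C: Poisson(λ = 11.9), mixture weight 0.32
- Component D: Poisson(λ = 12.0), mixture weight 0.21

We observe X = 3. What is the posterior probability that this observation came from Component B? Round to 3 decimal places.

0.155

P(component k | x) = π_k·f_k(x) / marginal(x), where marginal(x) = Σ_j π_j·f_j(x).
Component likelihoods at x = 3:
  L_A = e^(−1.9)·1.9^3/3! = 0.170982
  L_B = e^(−6.7)·6.7^3/3! = 0.0617021
  L_C = e^(−11.9)·11.9^3/3! = 0.00190715
  L_D = e^(−12.0)·12.0^3/3! = 0.00176953
Weight by the priors:
  π_A·L_A = 0.31 × 0.170982 = 0.0530044
  π_B·L_B = 0.16 × 0.0617021 = 0.00987234
  π_C·L_C = 0.32 × 0.00190715 = 0.000610289
  π_D·L_D = 0.21 × 0.00176953 = 0.000371602
Sum: 0.0530044 + 0.00987234 + 0.000610289 + 0.000371602 = 0.0638586
P(Component B | the observation) ≈ 0.155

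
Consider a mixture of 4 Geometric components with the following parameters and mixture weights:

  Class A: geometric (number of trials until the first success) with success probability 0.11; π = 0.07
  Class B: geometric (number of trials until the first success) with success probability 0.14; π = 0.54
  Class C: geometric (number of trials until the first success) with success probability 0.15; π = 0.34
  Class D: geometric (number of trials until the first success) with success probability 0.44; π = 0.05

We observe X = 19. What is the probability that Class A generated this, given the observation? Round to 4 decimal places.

The responsibility of component k is π_k f_k(x) divided by Σ_j π_j f_j(x).
Component likelihoods at x = 19:
  p_A = 0.11·(1−0.11)^18 = 0.11·0.12275 = 0.0135025
  p_B = 0.14·(1−0.14)^18 = 0.14·0.0662174 = 0.00927044
  p_C = 0.15·(1−0.15)^18 = 0.15·0.0536464 = 0.00804696
  p_D = 0.44·(1−0.44)^18 = 0.44·2.93349e-05 = 1.29074e-05
Prior × likelihood for each component:
  π_A·p_A = 0.07 × 0.0135025 = 0.000945172
  π_B·p_B = 0.54 × 0.00927044 = 0.00500604
  π_C·p_C = 0.34 × 0.00804696 = 0.00273597
  π_D·p_D = 0.05 × 1.29074e-05 = 6.45368e-07
Sum: 0.000945172 + 0.00500604 + 0.00273597 + 6.45368e-07 = 0.00868782
P(Class A | 19) = 0.000945172 / 0.00868782 ≈ 0.1088

0.1088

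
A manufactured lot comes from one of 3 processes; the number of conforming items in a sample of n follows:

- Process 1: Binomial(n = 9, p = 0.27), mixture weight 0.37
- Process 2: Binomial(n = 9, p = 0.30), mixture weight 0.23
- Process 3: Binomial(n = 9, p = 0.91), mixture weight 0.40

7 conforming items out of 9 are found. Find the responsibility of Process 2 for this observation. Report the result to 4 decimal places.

0.0143

P(component k | x) = π_k·f_k(x) / marginal(x), where marginal(x) = Σ_j π_j·f_j(x).
Binomial probabilities:
  p_1 = 0.00200676
  p_2 = 0.00385787
  p_3 = 0.150688
Unnormalised posteriors:
  π_1·p_1 = 0.37 × 0.00200676 = 0.0007425
  π_2·p_2 = 0.23 × 0.00385787 = 0.00088731
  π_3·p_3 = 0.40 × 0.150688 = 0.060275
Evidence: 0.0007425 + 0.00088731 + 0.060275 = 0.0619048
P(Process 2 | x) = 0.00088731 / 0.0619048 ≈ 0.0143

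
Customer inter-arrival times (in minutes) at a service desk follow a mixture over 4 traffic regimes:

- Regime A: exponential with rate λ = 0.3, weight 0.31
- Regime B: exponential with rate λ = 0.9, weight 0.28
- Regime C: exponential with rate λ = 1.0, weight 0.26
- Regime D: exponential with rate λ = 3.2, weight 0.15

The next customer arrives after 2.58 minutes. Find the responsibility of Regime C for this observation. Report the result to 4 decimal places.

0.2253

By Bayes' theorem, P(k | x) = w_k f_k(x) / Σ_j w_j f_j(x).
Evaluate each component's likelihood at the observed value:
  p_A = 0.3·e^(−0.3·2.58) = 0.3·e^(−0.7740) = 0.138349
  p_B = 0.9·e^(−0.9·2.58) = 0.9·e^(−2.3220) = 0.0882695
  p_C = 1.0·e^(−1.0·2.58) = 1.0·e^(−2.5800) = 0.075774
  p_D = 3.2·e^(−3.2·2.58) = 3.2·e^(−8.2560) = 0.000831026
Prior × likelihood for each component:
  w_A·p_A = 0.31 × 0.138349 = 0.0428883
  w_B·p_B = 0.28 × 0.0882695 = 0.0247155
  w_C·p_C = 0.26 × 0.075774 = 0.0197012
  w_D·p_D = 0.15 × 0.000831026 = 0.000124654
Evidence: 0.0428883 + 0.0247155 + 0.0197012 + 0.000124654 = 0.0874297
So the posterior for Regime C is 0.0197012 / 0.0874297 ≈ 0.2253.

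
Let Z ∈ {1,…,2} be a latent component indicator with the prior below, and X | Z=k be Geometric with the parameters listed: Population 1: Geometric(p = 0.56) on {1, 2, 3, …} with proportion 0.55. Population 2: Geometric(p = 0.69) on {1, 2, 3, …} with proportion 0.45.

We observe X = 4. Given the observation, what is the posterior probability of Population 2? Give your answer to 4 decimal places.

Posterior ∝ prior × likelihood, so P(k | x) ∝ P(Z=k) f_k(x); normalise over all components.
Component likelihoods at x = 4:
  p_1 = 0.56·(1−0.56)^3 = 0.56·0.085184 = 0.047703
  p_2 = 0.69·(1−0.69)^3 = 0.69·0.029791 = 0.0205558
Weight by the priors:
  P(Z=1)·p_1 = 0.55 × 0.047703 = 0.0262367
  P(Z=2)·p_2 = 0.45 × 0.0205558 = 0.00925011
Denominator: 0.0262367 + 0.00925011 = 0.0354868
P(Population 2 | 4) ≈ 0.2607

0.2607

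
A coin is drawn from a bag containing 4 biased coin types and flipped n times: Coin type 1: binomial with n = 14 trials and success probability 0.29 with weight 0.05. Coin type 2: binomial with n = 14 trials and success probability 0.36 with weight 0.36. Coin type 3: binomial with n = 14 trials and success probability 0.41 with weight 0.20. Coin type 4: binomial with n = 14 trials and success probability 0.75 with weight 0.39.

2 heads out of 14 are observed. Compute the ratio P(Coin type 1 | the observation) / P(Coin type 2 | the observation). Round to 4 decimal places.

0.3132

Since P(k|x) ∝ π_k f_k(x), the posterior odds are π_i f_i(x) / (π_j f_j(x)).
Evaluate each component's likelihood at the observed value:
  p_1 = C(14,2)·0.29^2·0.71^12 = 91·0.0841·0.0164097 = 0.125585
  p_2 = C(14,2)·0.36^2·0.64^12 = 91·0.1296·0.00472237 = 0.0556937
  p_3 = C(14,2)·0.41^2·0.59^12 = 91·0.1681·0.0017792 = 0.0272166
  p_4 = C(14,2)·0.75^2·0.25^12 = 91·0.5625·5.96046e-08 = 3.05101e-06
Odds = (0.05/0.36) × (0.125585/0.0556937) = 0.138889 × 2.25492 ≈ 0.3132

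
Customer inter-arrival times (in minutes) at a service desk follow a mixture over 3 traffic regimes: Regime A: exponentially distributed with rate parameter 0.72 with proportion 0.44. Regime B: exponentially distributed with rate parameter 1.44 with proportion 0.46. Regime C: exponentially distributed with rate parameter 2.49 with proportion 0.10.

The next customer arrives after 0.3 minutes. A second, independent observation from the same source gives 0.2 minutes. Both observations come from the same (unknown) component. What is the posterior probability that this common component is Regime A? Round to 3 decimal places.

0.198

Posterior ∝ prior × likelihood, so P(k | x) ∝ π_k f_k(x); normalise over all components.
Since both observations come from the same component, the likelihood for component k is f_k(x₁)·f_k(x₂).
  L_A = [0.72·e^(−0.72·0.3) = 0.72·e^(−0.2160) = 0.580129] × [0.623439] = 0.361675
  L_B = [1.44·e^(−1.44·0.3) = 1.44·e^(−0.4320) = 0.934862] × [1.07966] = 1.00933
  L_C = [2.49·e^(−2.49·0.3) = 2.49·e^(−0.7470) = 1.17973] × [1.51328] = 1.78526
Multiply by the mixture weights:
  π_A·L_A = 0.44 × 0.361675 = 0.159137
  π_B·L_B = 0.46 × 1.00933 = 0.464292
  π_C·L_C = 0.10 × 1.78526 = 0.178526
Sum: 0.159137 + 0.464292 + 0.178526 = 0.801955
P(Regime A | data) = 0.159137 / 0.801955 ≈ 0.198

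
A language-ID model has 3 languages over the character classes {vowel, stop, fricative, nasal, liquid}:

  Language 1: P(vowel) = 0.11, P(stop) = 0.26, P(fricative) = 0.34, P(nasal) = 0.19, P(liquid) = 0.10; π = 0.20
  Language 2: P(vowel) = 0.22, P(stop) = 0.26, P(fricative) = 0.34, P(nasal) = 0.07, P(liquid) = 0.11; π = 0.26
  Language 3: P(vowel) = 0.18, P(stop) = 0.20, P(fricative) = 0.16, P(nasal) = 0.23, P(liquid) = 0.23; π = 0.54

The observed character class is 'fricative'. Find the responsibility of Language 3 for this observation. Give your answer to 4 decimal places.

0.3558

Apply Bayes' rule: the posterior for each component is proportional to its prior times its likelihood at x.
Evaluate each component's likelihood at the observed value:
  L_1 = P(fricative | comp) = 0.34
  L_2 = P(fricative | comp) = 0.34
  L_3 = P(fricative | comp) = 0.16
Prior × likelihood for each component:
  π_1·L_1 = 0.20 × 0.34 = 0.068
  π_2·L_2 = 0.26 × 0.34 = 0.0884
  π_3·L_3 = 0.54 × 0.16 = 0.0864
Denominator: 0.068 + 0.0884 + 0.0864 = 0.2428
P(Language 3 | the observation) = 0.0864 / 0.2428 ≈ 0.3558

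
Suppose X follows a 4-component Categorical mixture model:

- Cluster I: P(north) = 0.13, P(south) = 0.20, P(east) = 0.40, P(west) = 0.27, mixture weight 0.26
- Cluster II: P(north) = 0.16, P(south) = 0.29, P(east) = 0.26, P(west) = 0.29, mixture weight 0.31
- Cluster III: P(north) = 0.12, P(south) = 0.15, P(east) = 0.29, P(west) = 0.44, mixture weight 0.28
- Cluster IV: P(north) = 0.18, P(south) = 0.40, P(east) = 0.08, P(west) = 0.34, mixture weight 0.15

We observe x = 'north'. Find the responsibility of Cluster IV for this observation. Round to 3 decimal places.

0.187

Apply Bayes' rule: the posterior for each component is proportional to its prior times its likelihood at x.
Evaluate each component's likelihood at the observed value:
  f_I = P(north | comp) = 0.13
  f_II = P(north | comp) = 0.16
  f_III = P(north | comp) = 0.12
  f_IV = P(north | comp) = 0.18
Unnormalised posteriors:
  π_I·f_I = 0.26 × 0.13 = 0.0338
  π_II·f_II = 0.31 × 0.16 = 0.0496
  π_III·f_III = 0.28 × 0.12 = 0.0336
  π_IV·f_IV = 0.15 × 0.18 = 0.027
Denominator: 0.0338 + 0.0496 + 0.0336 + 0.027 = 0.144
P(Cluster IV | 'north') ≈ 0.187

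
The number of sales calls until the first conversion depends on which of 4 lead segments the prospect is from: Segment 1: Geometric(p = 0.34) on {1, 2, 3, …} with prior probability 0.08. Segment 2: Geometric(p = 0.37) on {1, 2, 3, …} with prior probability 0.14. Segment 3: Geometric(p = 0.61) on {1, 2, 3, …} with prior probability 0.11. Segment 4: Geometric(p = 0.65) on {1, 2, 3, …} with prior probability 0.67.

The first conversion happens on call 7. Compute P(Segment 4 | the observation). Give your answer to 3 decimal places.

Posterior ∝ prior × likelihood, so P(k | x) ∝ π_k f_k(x); normalise over all components.
Geometric probabilities:
  L_1 = 0.34·(1−0.34)^6 = 0.34·0.082654 = 0.0281023
  L_2 = 0.37·(1−0.37)^6 = 0.37·0.0625235 = 0.0231337
  L_3 = 0.61·(1−0.61)^6 = 0.61·0.00351874 = 0.00214643
  L_4 = 0.65·(1−0.65)^6 = 0.65·0.00183827 = 0.00119487
Multiply by the mixture weights:
  π_1·L_1 = 0.08 × 0.0281023 = 0.00224819
  π_2·L_2 = 0.14 × 0.0231337 = 0.00323872
  π_3·L_3 = 0.11 × 0.00214643 = 0.000236108
  π_4·L_4 = 0.67 × 0.00119487 = 0.000800565
Marginal: 0.00224819 + 0.00323872 + 0.000236108 + 0.000800565 = 0.00652358
P(Segment 4 | 7) = 0.000800565 / 0.00652358 ≈ 0.123

0.123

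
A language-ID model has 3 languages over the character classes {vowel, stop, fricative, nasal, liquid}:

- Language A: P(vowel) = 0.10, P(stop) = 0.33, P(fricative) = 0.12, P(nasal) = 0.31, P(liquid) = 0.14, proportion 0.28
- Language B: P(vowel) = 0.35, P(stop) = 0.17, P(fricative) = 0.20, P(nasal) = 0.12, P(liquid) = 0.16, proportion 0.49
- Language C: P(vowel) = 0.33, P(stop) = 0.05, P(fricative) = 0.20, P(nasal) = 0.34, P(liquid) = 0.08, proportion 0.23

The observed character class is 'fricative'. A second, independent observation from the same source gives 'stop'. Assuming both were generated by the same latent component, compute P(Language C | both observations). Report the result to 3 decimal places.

Apply Bayes' rule: the posterior for each component is proportional to its prior times its likelihood at x.
Since both observations come from the same component, the likelihood for component k is f_k(x₁)·f_k(x₂).
  L_A = [0.12] × [0.33] = 0.0396
  L_B = [0.2] × [0.17] = 0.034
  L_C = [0.2] × [0.05] = 0.01
Prior × likelihood for each component:
  w_A·L_A = 0.28 × 0.0396 = 0.011088
  w_B·L_B = 0.49 × 0.034 = 0.01666
  w_C·L_C = 0.23 × 0.01 = 0.0023
Normaliser: 0.011088 + 0.01666 + 0.0023 = 0.030048
P(Language C | data) ≈ 0.077

0.077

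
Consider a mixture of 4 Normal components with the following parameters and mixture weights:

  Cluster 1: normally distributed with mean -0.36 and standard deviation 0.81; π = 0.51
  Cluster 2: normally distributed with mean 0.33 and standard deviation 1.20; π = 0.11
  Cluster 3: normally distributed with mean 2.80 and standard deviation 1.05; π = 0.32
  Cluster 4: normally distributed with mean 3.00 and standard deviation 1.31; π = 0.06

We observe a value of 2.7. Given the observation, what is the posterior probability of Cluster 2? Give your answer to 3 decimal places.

Posterior ∝ prior × likelihood, so P(k | x) ∝ π_k f_k(x); normalise over all components.
Normal densities:
  L_1 = (1/(0.81·√(2π)))·exp(−(2.7−-0.36)²/(2·0.81²)) = 0.492521·exp(-7.13580) = 0.00039209
  L_2 = (1/(1.20·√(2π)))·exp(−(2.7−0.33)²/(2·1.20²)) = 0.332452·exp(-1.95031) = 0.0472845
  L_3 = (1/(1.05·√(2π)))·exp(−(2.7−2.80)²/(2·1.05²)) = 0.379945·exp(-0.00454) = 0.378226
  L_4 = (1/(1.31·√(2π)))·exp(−(2.7−3.00)²/(2·1.31²)) = 0.304536·exp(-0.02622) = 0.296654
Unnormalised posteriors:
  π_1·L_1 = 0.51 × 0.00039209 = 0.000199966
  π_2·L_2 = 0.11 × 0.0472845 = 0.0052013
  π_3·L_3 = 0.32 × 0.378226 = 0.121032
  π_4·L_4 = 0.06 × 0.296654 = 0.0177993
Sum: 0.000199966 + 0.0052013 + 0.121032 + 0.0177993 = 0.144233
Responsibility of Cluster 2: 0.0052013 / 0.144233 ≈ 0.036

0.036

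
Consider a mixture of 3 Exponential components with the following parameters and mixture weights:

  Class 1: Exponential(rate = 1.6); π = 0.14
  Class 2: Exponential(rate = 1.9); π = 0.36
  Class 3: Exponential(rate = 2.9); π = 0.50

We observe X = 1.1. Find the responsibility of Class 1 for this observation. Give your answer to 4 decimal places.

0.2108

Apply Bayes' rule: the posterior for each component is proportional to its prior times its likelihood at x.
Component likelihoods at x = 1.1:
  L_1 = 1.6·e^(−1.6·1.1) = 1.6·e^(−1.7600) = 0.275272
  L_2 = 1.9·e^(−1.9·1.1) = 1.9·e^(−2.0900) = 0.235006
  L_3 = 2.9·e^(−2.9·1.1) = 2.9·e^(−3.1900) = 0.119398
Unnormalised posteriors:
  w_1·L_1 = 0.14 × 0.275272 = 0.038538
  w_2·L_2 = 0.36 × 0.235006 = 0.084602
  w_3·L_3 = 0.50 × 0.119398 = 0.0596992
Normaliser: 0.038538 + 0.084602 + 0.0596992 = 0.182839
So the posterior for Class 1 is 0.038538 / 0.182839 ≈ 0.2108.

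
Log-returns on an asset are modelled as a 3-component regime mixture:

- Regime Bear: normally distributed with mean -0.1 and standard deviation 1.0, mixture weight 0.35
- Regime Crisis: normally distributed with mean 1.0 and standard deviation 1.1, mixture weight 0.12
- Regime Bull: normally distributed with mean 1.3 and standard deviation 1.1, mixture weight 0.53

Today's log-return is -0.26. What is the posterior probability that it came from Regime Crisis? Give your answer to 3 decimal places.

By Bayes' theorem, P(k | x) = π_k f_k(x) / Σ_j π_j f_j(x).
Normal densities:
  p_Bear = 0.393868
  p_Crisis = 0.188194
  p_Bull = 0.132673
Unnormalised posteriors:
  π_Bear·p_Bear = 0.35 × 0.393868 = 0.137854
  π_Crisis·p_Crisis = 0.12 × 0.188194 = 0.0225833
  π_Bull·p_Bull = 0.53 × 0.132673 = 0.0703166
Denominator: 0.137854 + 0.0225833 + 0.0703166 = 0.230754
So the posterior for Regime Crisis is 0.0225833 / 0.230754 ≈ 0.098.

0.098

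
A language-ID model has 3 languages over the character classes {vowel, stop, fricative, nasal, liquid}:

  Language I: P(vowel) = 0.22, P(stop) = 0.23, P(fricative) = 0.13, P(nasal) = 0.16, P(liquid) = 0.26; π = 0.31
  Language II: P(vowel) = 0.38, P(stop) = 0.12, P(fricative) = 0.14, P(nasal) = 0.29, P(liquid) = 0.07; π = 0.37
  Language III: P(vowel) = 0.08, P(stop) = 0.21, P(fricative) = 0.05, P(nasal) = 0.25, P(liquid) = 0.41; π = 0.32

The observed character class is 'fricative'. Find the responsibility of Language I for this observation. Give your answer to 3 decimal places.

Posterior ∝ prior × likelihood, so P(k | x) ∝ P(Z=k) f_k(x); normalise over all components.
Categorical probabilities:
  f_I = 0.13
  f_II = 0.14
  f_III = 0.05
Weight by the priors:
  P(Z=I)·f_I = 0.31 × 0.13 = 0.0403
  P(Z=II)·f_II = 0.37 × 0.14 = 0.0518
  P(Z=III)·f_III = 0.32 × 0.05 = 0.016
Marginal: 0.0403 + 0.0518 + 0.016 = 0.1081
So the posterior for Language I is 0.0403 / 0.1081 ≈ 0.373.

0.373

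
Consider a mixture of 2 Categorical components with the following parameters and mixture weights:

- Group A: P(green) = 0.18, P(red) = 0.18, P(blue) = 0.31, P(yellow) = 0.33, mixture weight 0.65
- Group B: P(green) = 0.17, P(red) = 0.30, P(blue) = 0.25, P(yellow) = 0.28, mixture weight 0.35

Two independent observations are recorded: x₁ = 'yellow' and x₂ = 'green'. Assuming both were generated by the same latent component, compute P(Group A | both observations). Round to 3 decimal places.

0.699

Apply Bayes' rule: the posterior for each component is proportional to its prior times its likelihood at x.
Since both observations come from the same component, the likelihood for component k is f_k(x₁)·f_k(x₂).
  f_A = [P(yellow | comp) = 0.33] × [0.18] = 0.0594
  f_B = [P(yellow | comp) = 0.28] × [0.17] = 0.0476
Unnormalised posteriors:
  P(Z=A)·f_A = 0.65 × 0.0594 = 0.03861
  P(Z=B)·f_B = 0.35 × 0.0476 = 0.01666
Marginal: 0.03861 + 0.01666 = 0.05527
Responsibility of Group A: 0.03861 / 0.05527 ≈ 0.699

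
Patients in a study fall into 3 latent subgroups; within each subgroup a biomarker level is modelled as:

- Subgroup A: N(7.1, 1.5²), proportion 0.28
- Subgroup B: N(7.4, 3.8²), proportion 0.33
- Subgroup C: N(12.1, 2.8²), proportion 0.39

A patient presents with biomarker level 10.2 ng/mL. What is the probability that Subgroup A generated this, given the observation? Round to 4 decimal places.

Posterior ∝ prior × likelihood, so P(k | x) ∝ w_k f_k(x); normalise over all components.
Normal densities:
  f_A = 0.031431
  f_B = 0.0800257
  f_C = 0.113179
Weight by the priors:
  w_A·f_A = 0.28 × 0.031431 = 0.00880069
  w_B·f_B = 0.33 × 0.0800257 = 0.0264085
  w_C·f_C = 0.39 × 0.113179 = 0.0441397
Marginal: 0.00880069 + 0.0264085 + 0.0441397 = 0.0793488
So the posterior for Subgroup A is 0.00880069 / 0.0793488 ≈ 0.1109.

0.1109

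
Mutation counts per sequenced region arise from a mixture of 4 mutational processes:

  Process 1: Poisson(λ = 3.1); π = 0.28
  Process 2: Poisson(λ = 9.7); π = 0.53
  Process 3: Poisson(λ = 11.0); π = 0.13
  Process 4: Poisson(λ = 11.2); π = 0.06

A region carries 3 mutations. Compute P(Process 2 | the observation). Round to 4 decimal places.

The responsibility of component k is P(Z=k) f_k(x) divided by Σ_j P(Z=j) f_j(x).
Component likelihoods at x = 3 mutations:
  f_1 = e^(−3.1)·3.1^3/3! = 0.223677
  f_2 = e^(−9.7)·9.7^3/3! = 0.00932197
  f_3 = e^(−11.0)·11.0^3/3! = 0.00370499
  f_4 = e^(−11.2)·11.2^3/3! = 0.00320188
Weight by the priors:
  P(Z=1)·f_1 = 0.28 × 0.223677 = 0.0626295
  P(Z=2)·f_2 = 0.53 × 0.00932197 = 0.00494064
  P(Z=3)·f_3 = 0.13 × 0.00370499 = 0.000481649
  P(Z=4)·f_4 = 0.06 × 0.00320188 = 0.000192113
Denominator: 0.0626295 + 0.00494064 + 0.000481649 + 0.000192113 = 0.0682439
Responsibility of Process 2: 0.00494064 / 0.0682439 ≈ 0.0724

0.0724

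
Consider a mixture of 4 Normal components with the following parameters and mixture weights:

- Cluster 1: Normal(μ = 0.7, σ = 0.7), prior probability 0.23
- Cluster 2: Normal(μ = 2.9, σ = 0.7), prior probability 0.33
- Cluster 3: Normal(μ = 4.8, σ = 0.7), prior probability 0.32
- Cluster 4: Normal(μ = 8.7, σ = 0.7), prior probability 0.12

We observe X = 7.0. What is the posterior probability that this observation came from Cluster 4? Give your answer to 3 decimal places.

0.733

By Bayes' theorem, P(k | x) = π_k f_k(x) / Σ_j π_j f_j(x).
Evaluate each component's likelihood at the observed value:
  p_1 = 1.46854e-18
  p_2 = 2.02457e-08
  p_3 = 0.00408253
  p_4 = 0.0298598
Unnormalised posteriors:
  π_1·p_1 = 0.23 × 1.46854e-18 = 3.37764e-19
  π_2·p_2 = 0.33 × 2.02457e-08 = 6.68107e-09
  π_3·p_3 = 0.32 × 0.00408253 = 0.00130641
  π_4·p_4 = 0.12 × 0.0298598 = 0.00358317
Sum: 3.37764e-19 + 6.68107e-09 + 0.00130641 + 0.00358317 = 0.00488959
P(Cluster 4 | the observation) = 0.00358317 / 0.00488959 ≈ 0.733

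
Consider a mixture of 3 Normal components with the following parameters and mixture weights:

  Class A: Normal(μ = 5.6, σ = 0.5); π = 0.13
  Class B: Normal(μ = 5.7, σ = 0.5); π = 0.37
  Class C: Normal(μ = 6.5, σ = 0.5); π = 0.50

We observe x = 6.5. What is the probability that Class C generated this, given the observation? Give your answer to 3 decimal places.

0.795

P(component k | x) = π_k·f_k(x) / marginal(x), where marginal(x) = Σ_j π_j·f_j(x).
Evaluate each component's likelihood at the observed value:
  L_A = (1/(0.5·√(2π)))·exp(−(6.5−5.6)²/(2·0.5²)) = 0.797885·exp(-1.62000) = 0.1579
  L_B = (1/(0.5·√(2π)))·exp(−(6.5−5.7)²/(2·0.5²)) = 0.797885·exp(-1.28000) = 0.221842
  L_C = (1/(0.5·√(2π)))·exp(−(6.5−6.5)²/(2·0.5²)) = 0.797885·exp(-0.00000) = 0.797885
Unnormalised posteriors:
  π_A·L_A = 0.13 × 0.1579 = 0.020527
  π_B·L_B = 0.37 × 0.221842 = 0.0820814
  π_C·L_C = 0.50 × 0.797885 = 0.398942
Normaliser: 0.020527 + 0.0820814 + 0.398942 = 0.501551
P(Class C | 6.5) = 0.398942 / 0.501551 ≈ 0.795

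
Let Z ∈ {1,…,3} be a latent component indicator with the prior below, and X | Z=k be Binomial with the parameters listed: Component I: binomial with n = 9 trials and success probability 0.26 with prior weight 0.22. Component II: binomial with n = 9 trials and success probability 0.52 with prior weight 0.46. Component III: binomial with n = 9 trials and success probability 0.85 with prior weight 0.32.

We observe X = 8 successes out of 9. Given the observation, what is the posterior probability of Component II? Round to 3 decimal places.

0.083

By Bayes' theorem, P(k | x) = P(Z=k) f_k(x) / Σ_j P(Z=j) f_j(x).
Component likelihoods at x = 8 successes out of 9:
  f_I = C(9,8)·0.26^8·0.74^1 = 9·2.08827e-05·0.74 = 0.000139079
  f_II = C(9,8)·0.52^8·0.48^1 = 9·0.00534597·0.48 = 0.0230946
  f_III = C(9,8)·0.85^8·0.15^1 = 9·0.272491·0.15 = 0.367862
Prior × likelihood for each component:
  P(Z=I)·f_I = 0.22 × 0.000139079 = 3.05973e-05
  P(Z=II)·f_II = 0.46 × 0.0230946 = 0.0106235
  P(Z=III)·f_III = 0.32 × 0.367862 = 0.117716
Denominator: 3.05973e-05 + 0.0106235 + 0.117716 = 0.12837
P(Component II | data) ≈ 0.083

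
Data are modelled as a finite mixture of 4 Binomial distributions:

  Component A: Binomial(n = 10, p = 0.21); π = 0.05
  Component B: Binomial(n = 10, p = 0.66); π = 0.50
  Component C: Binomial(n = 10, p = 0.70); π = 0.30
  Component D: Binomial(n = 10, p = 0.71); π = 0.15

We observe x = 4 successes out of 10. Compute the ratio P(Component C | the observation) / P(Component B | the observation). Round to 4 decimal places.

0.3583

Only the two components matter; the odds are (π_i f_i(x)) / (π_j f_j(x)).
Component likelihoods at x = 4 successes out of 10:
  p_A = C(10,4)·0.21^4·0.79^6 = 210·0.00194481·0.243087 = 0.0992794
  p_B = C(10,4)·0.66^4·0.34^6 = 210·0.189747·0.0015448 = 0.0615557
  p_C = C(10,4)·0.70^4·0.30^6 = 210·0.2401·0.000729 = 0.0367569
  p_D = C(10,4)·0.71^4·0.29^6 = 210·0.254117·0.000594823 = 0.0317425
0.0110271 / 0.0307779 ≈ 0.3583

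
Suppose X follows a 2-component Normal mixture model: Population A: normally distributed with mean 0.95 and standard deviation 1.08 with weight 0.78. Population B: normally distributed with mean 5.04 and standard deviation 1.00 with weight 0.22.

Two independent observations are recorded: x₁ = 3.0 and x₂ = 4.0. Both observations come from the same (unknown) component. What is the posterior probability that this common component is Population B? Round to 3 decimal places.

0.887

Posterior ∝ prior × likelihood, so P(k | x) ∝ π_k f_k(x); normalise over all components.
Since both observations come from the same component, the likelihood for component k is f_k(x₁)·f_k(x₂).
  f_A = [(1/(1.08·√(2π)))·exp(−(3.0−0.95)²/(2·1.08²)) = 0.369391·exp(-1.80148) = 0.0609694] × [0.00684938] = 0.000417603
  f_B = [(1/(1.00·√(2π)))·exp(−(3.0−5.04)²/(2·1.00²)) = 0.398942·exp(-2.08080) = 0.0498001] × [0.232297] = 0.0115684
Multiply by the mixture weights:
  π_A·f_A = 0.78 × 0.000417603 = 0.00032573
  π_B·f_B = 0.22 × 0.0115684 = 0.00254505
Marginal: 0.00032573 + 0.00254505 = 0.00287078
P(Population B | x₁, x₂) ≈ 0.887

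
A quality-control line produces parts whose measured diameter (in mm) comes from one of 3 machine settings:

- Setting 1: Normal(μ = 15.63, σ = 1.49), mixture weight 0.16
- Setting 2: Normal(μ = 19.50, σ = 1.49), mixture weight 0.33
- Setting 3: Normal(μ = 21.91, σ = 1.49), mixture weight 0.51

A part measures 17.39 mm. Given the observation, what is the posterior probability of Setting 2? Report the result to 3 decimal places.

0.588

Posterior ∝ prior × likelihood, so P(k | x) ∝ w_k f_k(x); normalise over all components.
Normal densities:
  p_1 = (1/(1.49·√(2π)))·exp(−(17.39−15.63)²/(2·1.49²)) = 0.267746·exp(-0.69763) = 0.133275
  p_2 = (1/(1.49·√(2π)))·exp(−(17.39−19.50)²/(2·1.49²)) = 0.267746·exp(-1.00268) = 0.0982348
  p_3 = (1/(1.49·√(2π)))·exp(−(17.39−21.91)²/(2·1.49²)) = 0.267746·exp(-4.60123) = 0.00268802
Multiply by the mixture weights:
  w_1·p_1 = 0.16 × 0.133275 = 0.021324
  w_2·p_2 = 0.33 × 0.0982348 = 0.0324175
  w_3·p_3 = 0.51 × 0.00268802 = 0.00137089
Sum: 0.021324 + 0.0324175 + 0.00137089 = 0.0551124
Responsibility of Setting 2: 0.0324175 / 0.0551124 ≈ 0.588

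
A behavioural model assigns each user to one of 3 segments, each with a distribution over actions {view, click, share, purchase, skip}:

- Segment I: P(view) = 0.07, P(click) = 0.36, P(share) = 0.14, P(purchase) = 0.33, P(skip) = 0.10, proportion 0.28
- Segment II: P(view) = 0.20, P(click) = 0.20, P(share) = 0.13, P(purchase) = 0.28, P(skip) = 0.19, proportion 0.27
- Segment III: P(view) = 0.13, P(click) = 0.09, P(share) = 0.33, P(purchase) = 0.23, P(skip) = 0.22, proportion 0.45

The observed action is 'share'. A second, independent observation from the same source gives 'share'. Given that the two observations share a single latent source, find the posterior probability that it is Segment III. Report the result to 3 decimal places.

0.830

The responsibility of component k is π_k f_k(x) divided by Σ_j π_j f_j(x).
Since both observations come from the same component, the likelihood for component k is f_k(x₁)·f_k(x₂).
  f_I = [P(share | comp) = 0.14] × [0.14] = 0.0196
  f_II = [P(share | comp) = 0.13] × [0.13] = 0.0169
  f_III = [P(share | comp) = 0.33] × [0.33] = 0.1089
Weight by the priors:
  π_I·f_I = 0.28 × 0.0196 = 0.005488
  π_II·f_II = 0.27 × 0.0169 = 0.004563
  π_III·f_III = 0.45 × 0.1089 = 0.049005
Normaliser: 0.005488 + 0.004563 + 0.049005 = 0.059056
P(Segment III | x₁,x₂) = 0.049005 / 0.059056 ≈ 0.830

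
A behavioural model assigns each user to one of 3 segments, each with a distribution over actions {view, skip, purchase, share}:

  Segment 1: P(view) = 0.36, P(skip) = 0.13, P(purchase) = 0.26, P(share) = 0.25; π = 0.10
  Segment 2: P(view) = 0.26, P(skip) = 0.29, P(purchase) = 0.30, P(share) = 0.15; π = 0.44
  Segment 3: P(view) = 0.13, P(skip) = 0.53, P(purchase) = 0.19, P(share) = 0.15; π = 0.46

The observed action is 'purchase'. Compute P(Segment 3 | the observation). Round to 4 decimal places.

The responsibility of component k is π_k f_k(x) divided by Σ_j π_j f_j(x).
Evaluate each component's likelihood at the observed value:
  L_1 = P(purchase | comp) = 0.26
  L_2 = P(purchase | comp) = 0.30
  L_3 = P(purchase | comp) = 0.19
Unnormalised posteriors:
  π_1·L_1 = 0.10 × 0.26 = 0.026
  π_2·L_2 = 0.44 × 0.3 = 0.132
  π_3·L_3 = 0.46 × 0.19 = 0.0874
Denominator: 0.026 + 0.132 + 0.0874 = 0.2454
Responsibility of Segment 3: 0.0874 / 0.2454 ≈ 0.3562

0.3562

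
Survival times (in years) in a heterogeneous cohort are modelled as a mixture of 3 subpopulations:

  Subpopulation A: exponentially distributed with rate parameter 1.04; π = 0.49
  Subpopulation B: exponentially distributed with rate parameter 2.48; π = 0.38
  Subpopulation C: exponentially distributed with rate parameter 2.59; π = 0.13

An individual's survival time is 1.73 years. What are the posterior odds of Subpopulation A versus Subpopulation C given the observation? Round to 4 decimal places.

22.1079

Since P(k|x) ∝ w_k f_k(x), the posterior odds are w_i f_i(x) / (w_j f_j(x)).
Evaluate each component's likelihood at the observed value:
  p_A = 1.04·e^(−1.04·1.73) = 1.04·e^(−1.7992) = 0.172048
  p_B = 2.48·e^(−2.48·1.73) = 2.48·e^(−4.2904) = 0.0339746
  p_C = 2.59·e^(−2.59·1.73) = 2.59·e^(−4.4807) = 0.029333
Posterior odds = (w_A·p_A) / (w_C·p_C) = (0.49·0.172048) / (0.13·0.029333) = 0.0843037 / 0.00381329 ≈ 22.1079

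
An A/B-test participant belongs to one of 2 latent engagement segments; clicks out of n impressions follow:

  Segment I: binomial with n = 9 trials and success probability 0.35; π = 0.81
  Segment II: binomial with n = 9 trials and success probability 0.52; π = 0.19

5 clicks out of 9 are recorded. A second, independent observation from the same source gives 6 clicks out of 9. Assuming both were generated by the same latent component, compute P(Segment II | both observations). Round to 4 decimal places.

The responsibility of component k is π_k f_k(x) divided by Σ_j π_j f_j(x).
Since both observations come from the same component, the likelihood for component k is f_k(x₁)·f_k(x₂).
  f_I = [C(9,5)·0.35^5·0.65^4 = 126·0.00525219·0.178506 = 0.118131] × [0.042406] = 0.00500947
  f_II = [C(9,5)·0.52^5·0.48^4 = 126·0.0380204·0.0530842 = 0.254303] × [0.183664] = 0.0467063
Multiply by the mixture weights:
  π_I·f_I = 0.81 × 0.00500947 = 0.00405767
  π_II·f_II = 0.19 × 0.0467063 = 0.00887419
Evidence: 0.00405767 + 0.00887419 = 0.0129319
P(Segment II | x) ≈ 0.6862

0.6862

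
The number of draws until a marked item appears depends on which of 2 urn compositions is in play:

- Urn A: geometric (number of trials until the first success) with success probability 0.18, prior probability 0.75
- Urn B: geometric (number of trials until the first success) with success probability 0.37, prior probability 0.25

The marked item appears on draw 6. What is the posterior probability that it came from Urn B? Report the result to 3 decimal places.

P(component k | x) = P(Z=k)·f_k(x) / marginal(x), where marginal(x) = Σ_j P(Z=j)·f_j(x).
Evaluate each component's likelihood at the observed value:
  L_A = 0.0667332
  L_B = 0.0367202
Multiply by the mixture weights:
  P(Z=A)·L_A = 0.75 × 0.0667332 = 0.0500499
  P(Z=B)·L_B = 0.25 × 0.0367202 = 0.00918004
Marginal: 0.0500499 + 0.00918004 = 0.0592299
P(Urn B | x) ≈ 0.155

0.155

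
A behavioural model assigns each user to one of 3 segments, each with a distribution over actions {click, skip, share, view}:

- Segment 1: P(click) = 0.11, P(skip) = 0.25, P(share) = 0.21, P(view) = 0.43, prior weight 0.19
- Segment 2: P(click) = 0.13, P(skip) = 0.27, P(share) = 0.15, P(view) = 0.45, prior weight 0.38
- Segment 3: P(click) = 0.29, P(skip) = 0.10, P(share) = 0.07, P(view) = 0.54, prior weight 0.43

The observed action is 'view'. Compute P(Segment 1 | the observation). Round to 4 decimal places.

The responsibility of component k is P(Z=k) f_k(x) divided by Σ_j P(Z=j) f_j(x).
Evaluate each component's likelihood at the observed value:
  f_1 = P(view | comp) = 0.43
  f_2 = P(view | comp) = 0.45
  f_3 = P(view | comp) = 0.54
Unnormalised posteriors:
  P(Z=1)·f_1 = 0.19 × 0.43 = 0.0817
  P(Z=2)·f_2 = 0.38 × 0.45 = 0.171
  P(Z=3)·f_3 = 0.43 × 0.54 = 0.2322
Normaliser: 0.0817 + 0.171 + 0.2322 = 0.4849
Responsibility of Segment 1: 0.0817 / 0.4849 ≈ 0.1685

0.1685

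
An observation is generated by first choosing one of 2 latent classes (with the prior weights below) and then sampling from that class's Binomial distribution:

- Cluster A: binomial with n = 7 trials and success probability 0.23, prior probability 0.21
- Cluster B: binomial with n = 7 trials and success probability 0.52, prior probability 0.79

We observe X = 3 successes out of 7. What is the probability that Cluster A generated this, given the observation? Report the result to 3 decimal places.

By Bayes' theorem, P(k | x) = w_k f_k(x) / Σ_j w_j f_j(x).
Binomial probabilities:
  L_A = 0.149697
  L_B = 0.261242
Prior × likelihood for each component:
  w_A·L_A = 0.21 × 0.149697 = 0.0314365
  w_B·L_B = 0.79 × 0.261242 = 0.206381
Marginal: 0.0314365 + 0.206381 = 0.237818
P(Cluster A | x) ≈ 0.132

0.132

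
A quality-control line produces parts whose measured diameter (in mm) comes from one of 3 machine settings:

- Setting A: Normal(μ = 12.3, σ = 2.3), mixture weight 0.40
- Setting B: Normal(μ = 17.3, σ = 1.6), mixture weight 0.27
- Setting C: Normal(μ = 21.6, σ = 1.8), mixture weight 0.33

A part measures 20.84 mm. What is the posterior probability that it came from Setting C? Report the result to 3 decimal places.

Apply Bayes' rule: the posterior for each component is proportional to its prior times its likelihood at x.
Component likelihoods at x = 20.84 mm:
  f_A = (1/(2.3·√(2π)))·exp(−(20.84−12.3)²/(2·2.3²)) = 0.173453·exp(-6.89335) = 0.000175971
  f_B = (1/(1.6·√(2π)))·exp(−(20.84−17.3)²/(2·1.6²)) = 0.249339·exp(-2.44758) = 0.0215685
  f_C = (1/(1.8·√(2π)))·exp(−(20.84−21.6)²/(2·1.8²)) = 0.221635·exp(-0.08914) = 0.202734
Prior × likelihood for each component:
  π_A·f_A = 0.40 × 0.000175971 = 7.03882e-05
  π_B·f_B = 0.27 × 0.0215685 = 0.0058235
  π_C·f_C = 0.33 × 0.202734 = 0.0669022
Denominator: 7.03882e-05 + 0.0058235 + 0.0669022 = 0.0727961
P(Setting C | the observation) ≈ 0.919

0.919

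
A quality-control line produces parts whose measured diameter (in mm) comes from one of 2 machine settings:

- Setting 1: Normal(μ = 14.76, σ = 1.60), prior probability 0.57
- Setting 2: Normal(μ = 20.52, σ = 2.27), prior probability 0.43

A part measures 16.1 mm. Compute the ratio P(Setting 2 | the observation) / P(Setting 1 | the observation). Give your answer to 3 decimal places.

The posterior odds equal the prior odds times the likelihood ratio: (π_i/π_j)·(f_i(x)/f_j(x)).
Normal densities:
  p_1 = (1/(1.60·√(2π)))·exp(−(16.1−14.76)²/(2·1.60²)) = 0.249339·exp(-0.35070) = 0.175583
  p_2 = (1/(2.27·√(2π)))·exp(−(16.1−20.52)²/(2·2.27²)) = 0.175745·exp(-1.89567) = 0.0264001
0.011352 / 0.100082 ≈ 0.113

0.113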